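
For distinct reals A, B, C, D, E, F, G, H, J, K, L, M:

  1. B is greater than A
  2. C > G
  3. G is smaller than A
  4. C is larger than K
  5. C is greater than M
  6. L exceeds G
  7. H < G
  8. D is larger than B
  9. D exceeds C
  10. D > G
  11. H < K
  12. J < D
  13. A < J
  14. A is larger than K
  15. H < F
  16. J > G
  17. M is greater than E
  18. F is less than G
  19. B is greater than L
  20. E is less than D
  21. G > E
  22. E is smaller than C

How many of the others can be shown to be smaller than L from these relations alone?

4

From L the given relations immediately reach G.
From those, E, H, F — 4 in total.
Nothing else is reachable below L; 4 in all.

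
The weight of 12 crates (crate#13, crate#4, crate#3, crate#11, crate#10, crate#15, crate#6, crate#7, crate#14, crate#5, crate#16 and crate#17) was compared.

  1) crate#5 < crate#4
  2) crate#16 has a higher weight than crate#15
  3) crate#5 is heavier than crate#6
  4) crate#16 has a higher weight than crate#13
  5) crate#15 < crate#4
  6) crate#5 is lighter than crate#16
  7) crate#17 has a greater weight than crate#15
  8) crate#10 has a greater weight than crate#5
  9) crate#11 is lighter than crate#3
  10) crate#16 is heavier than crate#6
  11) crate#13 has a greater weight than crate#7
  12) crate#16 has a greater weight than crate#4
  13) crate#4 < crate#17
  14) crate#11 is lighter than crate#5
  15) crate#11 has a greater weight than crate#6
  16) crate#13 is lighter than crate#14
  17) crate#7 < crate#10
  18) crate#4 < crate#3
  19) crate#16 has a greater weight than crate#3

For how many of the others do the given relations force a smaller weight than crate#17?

Directly below crate#17: crate#15, crate#4.
One step further: crate#5 (3 so far).
One step further: crate#6, crate#11 (5 so far).
Nothing else is reachable below crate#17; 5 in all.

5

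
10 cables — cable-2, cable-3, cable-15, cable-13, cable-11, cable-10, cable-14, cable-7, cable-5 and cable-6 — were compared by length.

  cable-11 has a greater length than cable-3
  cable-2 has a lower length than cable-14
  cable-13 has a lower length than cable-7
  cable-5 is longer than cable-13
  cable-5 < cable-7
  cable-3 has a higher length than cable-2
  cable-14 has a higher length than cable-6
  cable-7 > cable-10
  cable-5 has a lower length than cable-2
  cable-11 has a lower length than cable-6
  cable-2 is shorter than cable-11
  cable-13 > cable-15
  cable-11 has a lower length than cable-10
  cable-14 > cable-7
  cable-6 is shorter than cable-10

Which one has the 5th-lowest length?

cable-3

The consecutive relations fix a unique order: cable-15 < cable-13 < cable-5 < cable-2 < cable-3 < cable-11 < cable-6 < cable-10 < cable-7 < cable-14.
Counting 5 from the smallest end gives cable-3.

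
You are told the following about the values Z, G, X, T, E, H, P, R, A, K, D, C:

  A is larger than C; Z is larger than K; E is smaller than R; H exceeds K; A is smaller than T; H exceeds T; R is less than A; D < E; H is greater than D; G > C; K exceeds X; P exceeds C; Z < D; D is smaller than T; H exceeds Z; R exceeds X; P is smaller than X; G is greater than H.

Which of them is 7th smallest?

The consecutive relations fix a unique order: C < P < X < K < Z < D < E < R < A < T < H < G.
Counting 7 from the smallest end gives E.

E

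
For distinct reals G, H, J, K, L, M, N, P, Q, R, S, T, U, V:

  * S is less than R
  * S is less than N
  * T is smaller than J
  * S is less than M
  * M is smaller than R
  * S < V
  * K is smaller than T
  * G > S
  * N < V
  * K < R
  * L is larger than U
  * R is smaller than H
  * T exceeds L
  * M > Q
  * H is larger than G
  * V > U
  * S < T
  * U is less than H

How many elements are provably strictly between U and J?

The relations place U below J. An element lies strictly between them when it is forced above U and also forced below J.
Above U: {L, T, V, H}. Below J: {S, L, K, T}.
Intersection: {L, T} — 2.

2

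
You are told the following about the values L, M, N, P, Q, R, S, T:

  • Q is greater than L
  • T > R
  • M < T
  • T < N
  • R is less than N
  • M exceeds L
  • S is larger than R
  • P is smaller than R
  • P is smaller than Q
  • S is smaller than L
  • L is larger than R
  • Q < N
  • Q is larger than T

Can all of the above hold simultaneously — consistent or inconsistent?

The single ordering P < R < S < L < M < T < Q < N satisfies every listed relation, so no contradiction arises.

consistent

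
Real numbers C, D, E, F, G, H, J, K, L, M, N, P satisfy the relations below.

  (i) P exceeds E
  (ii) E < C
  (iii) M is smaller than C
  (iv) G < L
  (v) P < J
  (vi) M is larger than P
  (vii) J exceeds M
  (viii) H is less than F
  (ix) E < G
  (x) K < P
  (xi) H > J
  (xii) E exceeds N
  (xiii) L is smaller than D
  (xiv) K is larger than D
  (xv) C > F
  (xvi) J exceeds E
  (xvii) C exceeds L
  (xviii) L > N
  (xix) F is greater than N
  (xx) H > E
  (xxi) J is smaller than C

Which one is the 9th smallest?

The consecutive relations fix a unique order: N < E < G < L < D < K < P < M < J < H < F < C.
Counting 9 from the smallest end gives J.

J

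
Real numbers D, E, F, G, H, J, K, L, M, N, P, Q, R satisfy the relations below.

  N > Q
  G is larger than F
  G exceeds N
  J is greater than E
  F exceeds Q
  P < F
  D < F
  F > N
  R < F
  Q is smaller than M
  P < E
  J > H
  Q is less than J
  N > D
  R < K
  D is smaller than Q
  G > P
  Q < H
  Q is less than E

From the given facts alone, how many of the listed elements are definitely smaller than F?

From F the given relations immediately reach D, R, P, Q, N.
Nothing else is reachable below F; 5 in all.

5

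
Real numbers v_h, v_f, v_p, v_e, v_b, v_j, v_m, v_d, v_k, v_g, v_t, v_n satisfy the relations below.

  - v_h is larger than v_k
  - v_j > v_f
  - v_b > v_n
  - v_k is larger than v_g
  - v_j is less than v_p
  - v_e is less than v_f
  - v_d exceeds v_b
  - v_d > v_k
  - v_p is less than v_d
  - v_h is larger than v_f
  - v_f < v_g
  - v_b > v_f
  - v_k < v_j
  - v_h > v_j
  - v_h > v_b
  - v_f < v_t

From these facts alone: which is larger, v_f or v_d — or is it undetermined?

The relevant relations are v_f < v_g; v_g < v_k; v_k < v_j; v_j < v_p; v_p < v_d.
Together: v_f < v_g < v_k < v_j < v_p < v_d.
So v_d is larger.

v_d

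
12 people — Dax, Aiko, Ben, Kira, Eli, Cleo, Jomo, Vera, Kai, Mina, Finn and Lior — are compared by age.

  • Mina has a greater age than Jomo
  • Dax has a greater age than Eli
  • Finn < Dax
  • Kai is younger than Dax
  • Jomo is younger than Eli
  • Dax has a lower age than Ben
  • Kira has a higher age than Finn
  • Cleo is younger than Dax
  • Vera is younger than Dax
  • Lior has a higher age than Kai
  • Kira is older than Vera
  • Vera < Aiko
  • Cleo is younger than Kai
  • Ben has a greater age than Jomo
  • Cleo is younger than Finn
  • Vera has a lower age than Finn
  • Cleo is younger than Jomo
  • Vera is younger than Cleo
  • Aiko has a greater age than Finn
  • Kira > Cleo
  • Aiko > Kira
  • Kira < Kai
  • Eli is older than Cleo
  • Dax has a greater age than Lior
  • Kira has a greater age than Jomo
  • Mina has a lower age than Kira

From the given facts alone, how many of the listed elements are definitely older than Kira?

5

Directly above Kira: Kai, Aiko.
One step further: Lior, Dax (4 so far).
One step further: Ben (5 so far).
No other element is forced above Kira by the given relations, so the count is 5.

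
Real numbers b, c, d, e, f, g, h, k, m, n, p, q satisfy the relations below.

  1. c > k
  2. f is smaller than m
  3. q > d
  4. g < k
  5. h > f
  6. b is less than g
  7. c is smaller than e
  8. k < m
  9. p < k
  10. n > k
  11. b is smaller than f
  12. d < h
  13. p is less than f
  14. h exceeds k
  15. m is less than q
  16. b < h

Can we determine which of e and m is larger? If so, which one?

Following every chain through m: above m we get q; below m we get b, p, g, k, f.
e is not reached, and no chain runs the other way from e to m.
So the given relations leave the order of m and e undetermined.

undetermined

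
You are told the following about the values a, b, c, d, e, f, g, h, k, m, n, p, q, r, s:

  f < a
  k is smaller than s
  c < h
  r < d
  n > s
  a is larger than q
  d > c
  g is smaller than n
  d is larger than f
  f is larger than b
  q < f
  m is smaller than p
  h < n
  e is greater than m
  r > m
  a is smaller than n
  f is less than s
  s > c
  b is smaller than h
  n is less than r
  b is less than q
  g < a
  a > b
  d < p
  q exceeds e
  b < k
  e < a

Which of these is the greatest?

p

c is not greatest since c < s; b is not greatest since b < q; m is not greatest since m < p; g is not greatest since g < a; e is not greatest since e < a; k is not greatest since k < s; q is not greatest since q < f; f is not greatest since f < d; s is not greatest since s < n; a is not greatest since a < n; h is not greatest since h < n; n is not greatest since n < r; r is not greatest since r < d; d is not greatest since d < p.
Only p has nothing above it, so p is the greatest.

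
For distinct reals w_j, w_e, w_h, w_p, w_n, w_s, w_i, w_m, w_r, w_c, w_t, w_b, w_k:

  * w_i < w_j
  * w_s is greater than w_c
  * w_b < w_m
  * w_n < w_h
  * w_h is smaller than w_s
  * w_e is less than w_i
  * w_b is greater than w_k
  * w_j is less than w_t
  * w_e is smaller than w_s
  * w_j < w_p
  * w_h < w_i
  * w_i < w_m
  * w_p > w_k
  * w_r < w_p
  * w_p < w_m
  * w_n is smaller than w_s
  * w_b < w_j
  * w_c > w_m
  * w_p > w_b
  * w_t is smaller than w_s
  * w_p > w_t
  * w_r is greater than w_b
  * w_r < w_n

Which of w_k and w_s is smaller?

The relevant relations are w_k < w_b; w_b < w_r; w_r < w_n; w_n < w_h; w_h < w_i; w_i < w_j; w_j < w_t; w_t < w_p; w_p < w_m; w_m < w_c; w_c < w_s.
Chaining these gives w_k < w_b < w_r < w_n < w_h < w_i < w_j < w_t < w_p < w_m < w_c < w_s.
So w_k < w_s; w_k is the smaller of the two.

w_k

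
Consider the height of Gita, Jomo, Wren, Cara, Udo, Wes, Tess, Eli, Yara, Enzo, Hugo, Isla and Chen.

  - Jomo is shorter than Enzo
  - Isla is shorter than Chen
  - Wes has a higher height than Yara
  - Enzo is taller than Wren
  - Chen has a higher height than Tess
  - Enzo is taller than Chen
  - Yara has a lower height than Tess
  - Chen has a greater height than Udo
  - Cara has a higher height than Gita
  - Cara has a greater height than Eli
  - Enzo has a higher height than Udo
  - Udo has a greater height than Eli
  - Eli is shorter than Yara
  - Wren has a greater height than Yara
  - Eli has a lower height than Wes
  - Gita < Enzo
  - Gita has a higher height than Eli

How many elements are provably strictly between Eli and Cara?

The relations place Eli below Cara. An element lies strictly between them when it is forced above Eli and also forced below Cara.
Above Eli: {Yara, Udo, Gita, Tess, Wes, Chen, Wren, Enzo}. Below Cara: {Gita}.
Intersection: {Gita} — 1.

1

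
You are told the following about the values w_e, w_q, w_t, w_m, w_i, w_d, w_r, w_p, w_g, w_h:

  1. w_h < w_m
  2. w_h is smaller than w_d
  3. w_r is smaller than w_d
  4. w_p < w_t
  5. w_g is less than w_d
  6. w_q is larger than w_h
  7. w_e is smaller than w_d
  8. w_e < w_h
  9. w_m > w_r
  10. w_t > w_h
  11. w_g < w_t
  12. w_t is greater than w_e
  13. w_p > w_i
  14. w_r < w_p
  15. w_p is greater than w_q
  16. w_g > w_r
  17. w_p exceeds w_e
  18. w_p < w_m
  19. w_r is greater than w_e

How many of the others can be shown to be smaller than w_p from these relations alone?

The elements the relations force below w_p are w_e, w_i, w_h, w_q, w_r — no chain reaches any other.
That is 5.

5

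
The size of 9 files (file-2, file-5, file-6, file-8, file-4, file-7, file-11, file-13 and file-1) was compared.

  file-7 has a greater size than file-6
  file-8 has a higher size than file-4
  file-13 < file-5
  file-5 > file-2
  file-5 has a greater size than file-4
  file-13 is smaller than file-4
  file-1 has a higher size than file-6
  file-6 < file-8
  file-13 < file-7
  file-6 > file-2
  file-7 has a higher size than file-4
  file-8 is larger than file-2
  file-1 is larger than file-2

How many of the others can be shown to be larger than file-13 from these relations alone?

The elements the relations force above file-13 are file-4, file-8, file-5, file-7 — no chain reaches any other.
That is 4.

4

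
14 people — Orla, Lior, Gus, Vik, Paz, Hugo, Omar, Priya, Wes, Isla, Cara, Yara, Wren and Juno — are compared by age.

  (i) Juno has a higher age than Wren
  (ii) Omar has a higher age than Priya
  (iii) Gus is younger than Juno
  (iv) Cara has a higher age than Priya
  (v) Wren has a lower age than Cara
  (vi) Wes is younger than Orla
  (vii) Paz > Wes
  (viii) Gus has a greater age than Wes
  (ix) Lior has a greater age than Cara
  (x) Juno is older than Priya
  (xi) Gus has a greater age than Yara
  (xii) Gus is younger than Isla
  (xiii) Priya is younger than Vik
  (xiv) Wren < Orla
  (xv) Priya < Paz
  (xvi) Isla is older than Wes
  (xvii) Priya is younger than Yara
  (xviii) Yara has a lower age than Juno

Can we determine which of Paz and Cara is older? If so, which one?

undetermined

Following every chain through Cara: above Cara we get Lior; below Cara we get Wren, Priya.
Paz is not reached, and no chain runs the other way from Paz to Cara.
So the given relations leave the order of Cara and Paz undetermined.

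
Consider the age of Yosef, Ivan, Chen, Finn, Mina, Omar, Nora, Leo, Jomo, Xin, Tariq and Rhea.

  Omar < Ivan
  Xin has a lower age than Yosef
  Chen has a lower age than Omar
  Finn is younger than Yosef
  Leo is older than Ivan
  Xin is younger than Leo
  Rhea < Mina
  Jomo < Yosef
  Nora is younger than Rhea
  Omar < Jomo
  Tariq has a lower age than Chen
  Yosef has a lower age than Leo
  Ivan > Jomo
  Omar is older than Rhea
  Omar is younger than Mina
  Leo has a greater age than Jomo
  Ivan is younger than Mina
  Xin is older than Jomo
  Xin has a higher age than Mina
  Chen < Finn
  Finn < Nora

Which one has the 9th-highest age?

Nora

The consecutive relations fix a unique order: Tariq < Chen < Finn < Nora < Rhea < Omar < Jomo < Ivan < Mina < Xin < Yosef < Leo.
The 9th largest is Nora.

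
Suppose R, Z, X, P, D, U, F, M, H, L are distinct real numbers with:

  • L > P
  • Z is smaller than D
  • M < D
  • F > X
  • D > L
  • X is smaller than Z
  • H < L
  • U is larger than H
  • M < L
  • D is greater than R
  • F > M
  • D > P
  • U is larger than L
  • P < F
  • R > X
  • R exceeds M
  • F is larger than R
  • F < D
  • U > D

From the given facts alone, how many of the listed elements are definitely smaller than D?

From D the given relations immediately reach M, P, L, Z, R, F.
From those, H, X — 8 in total.
No other element is forced below D by the given relations, so the count is 8.

8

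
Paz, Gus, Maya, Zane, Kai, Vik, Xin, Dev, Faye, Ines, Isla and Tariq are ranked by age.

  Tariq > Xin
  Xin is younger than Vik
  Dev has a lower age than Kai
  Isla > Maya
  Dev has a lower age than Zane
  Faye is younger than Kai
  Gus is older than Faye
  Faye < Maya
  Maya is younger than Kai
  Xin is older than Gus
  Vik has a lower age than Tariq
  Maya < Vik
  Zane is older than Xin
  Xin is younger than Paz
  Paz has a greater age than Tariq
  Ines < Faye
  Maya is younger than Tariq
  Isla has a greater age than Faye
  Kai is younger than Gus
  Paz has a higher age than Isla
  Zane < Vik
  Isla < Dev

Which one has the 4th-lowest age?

Piecing the relations together gives one ordering: Ines < Faye < Maya < Isla < Dev < Kai < Gus < Xin < Zane < Vik < Tariq < Paz.
The 4th smallest is Isla.

Isla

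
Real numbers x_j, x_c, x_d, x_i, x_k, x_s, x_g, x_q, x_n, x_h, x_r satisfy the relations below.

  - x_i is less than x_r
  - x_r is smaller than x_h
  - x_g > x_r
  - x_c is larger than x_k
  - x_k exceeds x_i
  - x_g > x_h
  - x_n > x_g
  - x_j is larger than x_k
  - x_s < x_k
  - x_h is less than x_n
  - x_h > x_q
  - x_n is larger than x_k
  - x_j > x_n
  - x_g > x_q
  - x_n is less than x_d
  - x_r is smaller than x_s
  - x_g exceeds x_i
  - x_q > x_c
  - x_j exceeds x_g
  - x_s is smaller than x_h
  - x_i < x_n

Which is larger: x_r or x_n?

x_r < x_s < x_k < x_c < x_q < x_h < x_g < x_n, by transitivity through x_s, x_k, x_c, x_q, x_h, x_g.
So x_r < x_n; x_n is the larger of the two.

x_n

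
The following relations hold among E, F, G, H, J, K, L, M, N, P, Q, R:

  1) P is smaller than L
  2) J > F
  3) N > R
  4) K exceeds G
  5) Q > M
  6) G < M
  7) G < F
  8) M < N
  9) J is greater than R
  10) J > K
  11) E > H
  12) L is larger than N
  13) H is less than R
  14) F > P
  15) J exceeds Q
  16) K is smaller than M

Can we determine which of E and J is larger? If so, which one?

undetermined

Following every chain through E: below E we get H.
J is not reached, and no chain runs the other way from J to E.
So the given relations leave the order of E and J undetermined.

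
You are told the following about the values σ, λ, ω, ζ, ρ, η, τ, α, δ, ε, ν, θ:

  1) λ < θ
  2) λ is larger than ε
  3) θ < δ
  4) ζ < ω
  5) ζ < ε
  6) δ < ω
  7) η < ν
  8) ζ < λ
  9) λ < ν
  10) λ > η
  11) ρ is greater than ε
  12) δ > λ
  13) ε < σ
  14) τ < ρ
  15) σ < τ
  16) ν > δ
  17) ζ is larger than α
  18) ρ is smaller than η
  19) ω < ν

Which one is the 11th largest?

ζ

Piecing the relations together gives one ordering: α < ζ < ε < σ < τ < ρ < η < λ < θ < δ < ω < ν.
Counting 11 from the largest end gives ζ.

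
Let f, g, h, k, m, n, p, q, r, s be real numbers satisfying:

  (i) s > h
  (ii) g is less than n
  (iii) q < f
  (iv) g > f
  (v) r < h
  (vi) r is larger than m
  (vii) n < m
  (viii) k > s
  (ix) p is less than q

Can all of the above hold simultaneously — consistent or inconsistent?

consistent

Every relation is compatible with p < q < f < g < n < m < r < h < s < k; the set is consistent.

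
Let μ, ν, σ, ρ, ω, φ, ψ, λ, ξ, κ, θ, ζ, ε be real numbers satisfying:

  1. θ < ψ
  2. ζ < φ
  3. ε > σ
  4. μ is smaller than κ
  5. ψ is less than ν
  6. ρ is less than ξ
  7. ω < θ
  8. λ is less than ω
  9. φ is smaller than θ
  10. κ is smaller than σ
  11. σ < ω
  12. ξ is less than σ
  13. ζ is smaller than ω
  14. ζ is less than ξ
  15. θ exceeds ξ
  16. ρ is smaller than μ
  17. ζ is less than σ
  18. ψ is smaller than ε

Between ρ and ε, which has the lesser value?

ρ

Chaining the given relations: ρ < μ < κ < σ < ω < θ < ψ < ε.
So ρ < ε; ρ is the smaller of the two.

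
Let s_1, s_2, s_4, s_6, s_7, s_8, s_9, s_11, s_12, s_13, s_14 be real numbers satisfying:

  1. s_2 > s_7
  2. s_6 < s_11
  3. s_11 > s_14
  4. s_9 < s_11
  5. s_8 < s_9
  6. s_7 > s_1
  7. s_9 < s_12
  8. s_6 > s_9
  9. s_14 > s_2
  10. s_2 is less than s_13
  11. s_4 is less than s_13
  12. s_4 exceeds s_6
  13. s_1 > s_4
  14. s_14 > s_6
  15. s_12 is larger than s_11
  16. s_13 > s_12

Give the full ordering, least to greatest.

s_8 < s_9 < s_6 < s_4 < s_1 < s_7 < s_2 < s_14 < s_11 < s_12 < s_13

The consecutive links are each given: s_8 < s_9; s_9 < s_6; s_6 < s_4; s_4 < s_1; s_1 < s_7; s_7 < s_2; s_2 < s_14; s_14 < s_11; s_11 < s_12; s_12 < s_13.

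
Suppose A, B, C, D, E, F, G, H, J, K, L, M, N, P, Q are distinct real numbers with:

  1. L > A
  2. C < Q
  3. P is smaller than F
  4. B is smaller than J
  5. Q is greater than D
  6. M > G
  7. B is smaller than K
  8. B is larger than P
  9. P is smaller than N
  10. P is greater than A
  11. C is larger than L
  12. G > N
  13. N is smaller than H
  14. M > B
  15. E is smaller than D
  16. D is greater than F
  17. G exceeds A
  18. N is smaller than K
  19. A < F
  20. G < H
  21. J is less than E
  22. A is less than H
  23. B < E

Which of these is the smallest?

L is not least since A < L; P is not least since A < P; B is not least since P < B; F is not least since P < F; N is not least since P < N; J is not least since B < J; C is not least since L < C; E is not least since J < E; D is not least since F < D; G is not least since N < G; M is not least since G < M; H is not least since G < H; Q is not least since C < Q; K is not least since B < K.
Only A has nothing below it, so A is the smallest.

A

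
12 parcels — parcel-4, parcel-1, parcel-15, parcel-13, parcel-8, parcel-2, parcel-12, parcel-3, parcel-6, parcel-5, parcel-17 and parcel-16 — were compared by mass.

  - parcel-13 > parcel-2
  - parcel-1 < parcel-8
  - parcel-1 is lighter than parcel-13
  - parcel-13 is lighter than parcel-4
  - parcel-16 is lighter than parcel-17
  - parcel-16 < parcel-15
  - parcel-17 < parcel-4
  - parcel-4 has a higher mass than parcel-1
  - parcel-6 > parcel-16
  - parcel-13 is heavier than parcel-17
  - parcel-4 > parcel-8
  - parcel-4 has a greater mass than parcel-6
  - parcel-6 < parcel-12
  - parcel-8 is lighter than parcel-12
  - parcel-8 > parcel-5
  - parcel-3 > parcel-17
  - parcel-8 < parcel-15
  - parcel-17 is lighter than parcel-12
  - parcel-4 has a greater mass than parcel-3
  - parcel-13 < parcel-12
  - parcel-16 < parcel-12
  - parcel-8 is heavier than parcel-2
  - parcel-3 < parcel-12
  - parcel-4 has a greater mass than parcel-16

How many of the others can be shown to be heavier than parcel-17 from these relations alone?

Directly above parcel-17: parcel-13, parcel-3, parcel-4, parcel-12.
No other element is forced above parcel-17 by the given relations, so the count is 4.

4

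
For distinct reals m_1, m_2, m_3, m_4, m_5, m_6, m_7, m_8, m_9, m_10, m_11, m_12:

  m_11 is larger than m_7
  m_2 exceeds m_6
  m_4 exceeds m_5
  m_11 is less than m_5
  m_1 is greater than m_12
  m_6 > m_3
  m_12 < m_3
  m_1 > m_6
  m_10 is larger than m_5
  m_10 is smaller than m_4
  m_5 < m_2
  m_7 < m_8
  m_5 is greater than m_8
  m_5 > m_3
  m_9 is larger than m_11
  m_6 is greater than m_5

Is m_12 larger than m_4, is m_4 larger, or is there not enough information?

m_4

m_12 < m_3 and m_3 < m_5 give m_12 < m_5.
With m_5 < m_10: m_12 < m_3 < m_5 < m_10.
Then m_10 < m_4 extends the chain to m_4.
So m_4 is larger.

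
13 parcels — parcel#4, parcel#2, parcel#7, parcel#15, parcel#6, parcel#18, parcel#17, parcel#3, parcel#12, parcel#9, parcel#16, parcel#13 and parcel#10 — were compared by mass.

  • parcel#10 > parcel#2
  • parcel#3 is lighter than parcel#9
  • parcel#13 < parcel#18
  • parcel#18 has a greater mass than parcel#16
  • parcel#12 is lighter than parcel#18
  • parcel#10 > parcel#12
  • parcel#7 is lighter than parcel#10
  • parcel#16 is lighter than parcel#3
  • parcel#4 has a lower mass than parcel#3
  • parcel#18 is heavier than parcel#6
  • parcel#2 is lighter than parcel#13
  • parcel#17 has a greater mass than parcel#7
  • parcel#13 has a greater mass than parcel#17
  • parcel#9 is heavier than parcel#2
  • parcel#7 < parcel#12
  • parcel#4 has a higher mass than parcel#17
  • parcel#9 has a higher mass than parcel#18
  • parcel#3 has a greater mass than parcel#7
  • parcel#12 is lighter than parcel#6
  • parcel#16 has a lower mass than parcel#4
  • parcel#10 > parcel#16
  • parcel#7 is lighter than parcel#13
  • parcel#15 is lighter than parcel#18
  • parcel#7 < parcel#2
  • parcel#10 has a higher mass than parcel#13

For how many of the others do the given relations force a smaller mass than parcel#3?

4

Directly below parcel#3: parcel#7, parcel#16, parcel#4.
One step further: parcel#17 (4 so far).
Nothing else is reachable below parcel#3; 4 in all.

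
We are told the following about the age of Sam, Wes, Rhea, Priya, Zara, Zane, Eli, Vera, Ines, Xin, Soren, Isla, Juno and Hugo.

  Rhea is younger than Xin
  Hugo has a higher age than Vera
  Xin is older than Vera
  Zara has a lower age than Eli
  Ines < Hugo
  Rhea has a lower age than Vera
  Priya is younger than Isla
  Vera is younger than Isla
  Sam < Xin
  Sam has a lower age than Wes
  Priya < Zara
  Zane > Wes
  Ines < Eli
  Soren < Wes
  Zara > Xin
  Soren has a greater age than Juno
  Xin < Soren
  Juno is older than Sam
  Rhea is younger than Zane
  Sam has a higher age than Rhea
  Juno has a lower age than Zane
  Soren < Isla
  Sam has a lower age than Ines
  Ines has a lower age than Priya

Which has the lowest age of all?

Rhea

Chaining upward from Rhea: directly above it, Vera, Sam, Xin, Zane; then Juno, Ines, Soren, Wes, Zara, Hugo, Isla; then Priya, Eli.
That covers every other element, and nothing is given below Rhea, so Rhea is the lowest age.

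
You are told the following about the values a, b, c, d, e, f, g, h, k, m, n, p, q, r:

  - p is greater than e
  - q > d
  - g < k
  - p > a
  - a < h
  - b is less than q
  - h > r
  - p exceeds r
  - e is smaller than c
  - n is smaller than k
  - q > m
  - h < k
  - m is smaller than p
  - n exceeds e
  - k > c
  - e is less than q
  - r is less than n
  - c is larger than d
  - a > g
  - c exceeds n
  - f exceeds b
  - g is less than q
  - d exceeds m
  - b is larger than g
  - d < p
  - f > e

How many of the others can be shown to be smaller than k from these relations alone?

9

From k the given relations immediately reach g, h, n, c.
From those, r, a, d, e — 8 in total.
From those, m — 9 in total.
Nothing else is reachable below k; 9 in all.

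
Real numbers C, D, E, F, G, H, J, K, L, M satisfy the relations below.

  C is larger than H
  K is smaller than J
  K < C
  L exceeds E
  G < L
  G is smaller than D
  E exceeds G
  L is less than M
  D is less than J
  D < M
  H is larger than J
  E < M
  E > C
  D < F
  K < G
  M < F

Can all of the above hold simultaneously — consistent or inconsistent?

The single ordering K < G < D < J < H < C < E < L < M < F satisfies every listed relation, so no contradiction arises.

consistent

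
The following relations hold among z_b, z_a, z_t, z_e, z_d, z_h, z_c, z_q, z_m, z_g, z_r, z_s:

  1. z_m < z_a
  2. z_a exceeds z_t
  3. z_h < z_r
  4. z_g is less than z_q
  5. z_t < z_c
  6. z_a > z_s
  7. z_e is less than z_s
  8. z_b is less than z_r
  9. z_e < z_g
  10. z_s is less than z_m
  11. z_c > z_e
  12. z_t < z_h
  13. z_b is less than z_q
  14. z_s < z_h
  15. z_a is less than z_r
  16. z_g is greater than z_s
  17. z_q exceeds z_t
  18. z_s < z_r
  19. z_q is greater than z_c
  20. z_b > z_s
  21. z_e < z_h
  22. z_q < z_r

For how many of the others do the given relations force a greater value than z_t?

Directly above z_t: z_a, z_c, z_h, z_q.
One step further: z_r (5 so far).
No other element is forced above z_t by the given relations, so the count is 5.

5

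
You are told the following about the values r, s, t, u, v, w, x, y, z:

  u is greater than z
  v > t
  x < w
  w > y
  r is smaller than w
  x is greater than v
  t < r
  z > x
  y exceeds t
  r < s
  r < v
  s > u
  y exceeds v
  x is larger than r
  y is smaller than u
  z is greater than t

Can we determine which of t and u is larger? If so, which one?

u

t < r and r < x give t < x.
With x < z: t < r < x < z.
Then z < u extends the chain to u.
So u is larger.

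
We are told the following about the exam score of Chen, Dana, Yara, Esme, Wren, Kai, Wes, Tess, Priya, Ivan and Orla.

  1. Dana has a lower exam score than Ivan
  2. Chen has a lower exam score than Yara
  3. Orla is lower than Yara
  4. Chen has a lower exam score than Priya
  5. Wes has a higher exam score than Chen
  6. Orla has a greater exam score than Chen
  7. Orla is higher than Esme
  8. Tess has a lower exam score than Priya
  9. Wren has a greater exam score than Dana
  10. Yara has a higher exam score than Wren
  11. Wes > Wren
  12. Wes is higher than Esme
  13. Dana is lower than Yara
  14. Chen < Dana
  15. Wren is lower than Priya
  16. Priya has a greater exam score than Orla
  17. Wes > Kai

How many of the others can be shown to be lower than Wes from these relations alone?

Directly below Wes: Esme, Chen, Kai, Wren.
One step further: Dana (5 so far).
No other element is forced below Wes by the given relations, so the count is 5.

5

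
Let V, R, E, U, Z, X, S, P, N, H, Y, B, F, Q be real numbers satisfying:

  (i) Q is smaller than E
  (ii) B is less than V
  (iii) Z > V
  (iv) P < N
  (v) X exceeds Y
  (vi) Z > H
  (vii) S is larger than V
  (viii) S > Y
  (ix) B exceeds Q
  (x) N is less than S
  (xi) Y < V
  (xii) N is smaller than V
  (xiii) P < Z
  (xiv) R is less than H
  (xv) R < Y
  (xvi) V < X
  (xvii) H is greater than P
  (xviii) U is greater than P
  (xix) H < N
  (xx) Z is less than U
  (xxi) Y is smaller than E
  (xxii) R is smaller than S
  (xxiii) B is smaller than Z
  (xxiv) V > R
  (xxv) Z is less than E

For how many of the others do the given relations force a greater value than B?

Directly above B: V, Z.
One step further: X, U, S, E (6 so far).
No other element is forced above B by the given relations, so the count is 6.

6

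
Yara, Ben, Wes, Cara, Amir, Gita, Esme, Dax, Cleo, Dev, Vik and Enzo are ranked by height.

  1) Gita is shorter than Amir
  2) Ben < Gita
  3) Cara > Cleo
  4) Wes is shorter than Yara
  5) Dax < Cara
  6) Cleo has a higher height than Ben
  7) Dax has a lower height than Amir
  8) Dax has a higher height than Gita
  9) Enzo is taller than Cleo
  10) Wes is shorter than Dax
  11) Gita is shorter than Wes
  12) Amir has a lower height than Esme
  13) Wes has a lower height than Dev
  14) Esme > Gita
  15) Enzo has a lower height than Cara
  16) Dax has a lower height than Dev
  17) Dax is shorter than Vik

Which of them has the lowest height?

Gita is not least since Ben < Gita; Cleo is not least since Ben < Cleo; Wes is not least since Gita < Wes; Dax is not least since Wes < Dax; Amir is not least since Gita < Amir; Vik is not least since Dax < Vik; Dev is not least since Wes < Dev; Enzo is not least since Cleo < Enzo; Esme is not least since Gita < Esme; Cara is not least since Dax < Cara; Yara is not least since Wes < Yara.
Only Ben has nothing below it, so Ben is the lowest height.

Ben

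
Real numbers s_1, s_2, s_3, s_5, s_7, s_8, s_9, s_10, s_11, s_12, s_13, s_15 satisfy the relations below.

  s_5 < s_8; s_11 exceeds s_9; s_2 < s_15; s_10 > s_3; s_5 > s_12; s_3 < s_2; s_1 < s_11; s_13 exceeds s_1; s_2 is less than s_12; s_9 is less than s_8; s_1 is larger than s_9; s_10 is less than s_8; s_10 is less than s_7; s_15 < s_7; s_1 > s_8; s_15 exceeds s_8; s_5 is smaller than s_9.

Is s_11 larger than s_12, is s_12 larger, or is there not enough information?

Link the given pairs in sequence: s_12 < s_5; s_5 < s_9; s_9 < s_8; s_8 < s_1; s_1 < s_11.
Chaining these gives s_12 < s_5 < s_9 < s_8 < s_1 < s_11.
So s_11 is larger.

s_11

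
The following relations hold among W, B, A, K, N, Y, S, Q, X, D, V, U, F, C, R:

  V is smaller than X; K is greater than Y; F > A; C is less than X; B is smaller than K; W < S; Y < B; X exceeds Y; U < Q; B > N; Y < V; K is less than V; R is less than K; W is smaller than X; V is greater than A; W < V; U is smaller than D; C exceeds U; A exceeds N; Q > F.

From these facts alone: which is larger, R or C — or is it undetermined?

Following every chain through C: above C we get X; below C we get U.
R is not reached, and no chain runs the other way from R to C.
So the given relations leave the order of C and R undetermined.

undetermined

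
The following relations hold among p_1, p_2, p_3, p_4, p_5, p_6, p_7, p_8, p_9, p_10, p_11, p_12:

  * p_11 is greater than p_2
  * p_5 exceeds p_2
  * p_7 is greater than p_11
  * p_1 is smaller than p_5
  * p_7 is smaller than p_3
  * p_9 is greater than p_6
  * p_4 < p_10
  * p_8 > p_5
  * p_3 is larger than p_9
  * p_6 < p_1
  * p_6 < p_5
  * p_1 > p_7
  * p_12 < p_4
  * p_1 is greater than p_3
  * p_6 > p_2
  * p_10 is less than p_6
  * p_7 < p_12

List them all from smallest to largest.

p_2 < p_11 < p_7 < p_12 < p_4 < p_10 < p_6 < p_9 < p_3 < p_1 < p_5 < p_8

Nothing is placed below p_2, so it is least; from there p_2 < p_11; p_11 < p_7; p_7 < p_12; p_12 < p_4; p_4 < p_10; p_10 < p_6; p_6 < p_9; p_9 < p_3; p_3 < p_1; p_1 < p_5; p_5 < p_8, each given directly.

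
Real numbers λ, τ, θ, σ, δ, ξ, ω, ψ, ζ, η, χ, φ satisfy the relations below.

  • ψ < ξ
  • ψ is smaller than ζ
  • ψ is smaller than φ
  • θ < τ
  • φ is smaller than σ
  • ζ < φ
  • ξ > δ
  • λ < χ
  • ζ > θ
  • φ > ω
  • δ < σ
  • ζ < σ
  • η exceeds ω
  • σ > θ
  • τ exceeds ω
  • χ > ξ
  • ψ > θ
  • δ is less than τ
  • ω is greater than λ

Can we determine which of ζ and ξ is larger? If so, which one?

undetermined

Following every chain through ζ: above ζ we get φ, σ; below ζ we get θ, ψ.
ξ is not reached, and no chain runs the other way from ξ to ζ.
So the given relations leave the order of ζ and ξ undetermined.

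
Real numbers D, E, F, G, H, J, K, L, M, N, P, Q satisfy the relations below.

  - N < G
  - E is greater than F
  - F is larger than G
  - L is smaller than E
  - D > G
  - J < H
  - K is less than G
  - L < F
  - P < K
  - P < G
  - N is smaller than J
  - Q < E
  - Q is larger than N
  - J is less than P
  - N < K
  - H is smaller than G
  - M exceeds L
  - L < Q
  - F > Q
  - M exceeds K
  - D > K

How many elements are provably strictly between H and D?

Chaining upward from H reaches: G, F, E.
Chaining downward from D reaches: N, J, P, K, G.
Strictly between H and D are those in both lists: G — 1 element.

1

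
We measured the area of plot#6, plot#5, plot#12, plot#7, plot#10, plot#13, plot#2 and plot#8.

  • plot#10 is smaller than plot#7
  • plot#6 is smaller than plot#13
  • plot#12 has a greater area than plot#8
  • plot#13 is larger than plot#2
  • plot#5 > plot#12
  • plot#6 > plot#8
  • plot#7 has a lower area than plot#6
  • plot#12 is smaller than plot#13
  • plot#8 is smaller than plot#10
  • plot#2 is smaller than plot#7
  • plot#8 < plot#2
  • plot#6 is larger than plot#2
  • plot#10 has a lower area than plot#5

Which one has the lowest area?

plot#8

plot#2 is not least since plot#8 < plot#2; plot#10 is not least since plot#8 < plot#10; plot#12 is not least since plot#8 < plot#12; plot#7 is not least since plot#10 < plot#7; plot#6 is not least since plot#2 < plot#6; plot#5 is not least since plot#10 < plot#5; plot#13 is not least since plot#12 < plot#13.
Only plot#8 has nothing below it, so plot#8 is the lowest area.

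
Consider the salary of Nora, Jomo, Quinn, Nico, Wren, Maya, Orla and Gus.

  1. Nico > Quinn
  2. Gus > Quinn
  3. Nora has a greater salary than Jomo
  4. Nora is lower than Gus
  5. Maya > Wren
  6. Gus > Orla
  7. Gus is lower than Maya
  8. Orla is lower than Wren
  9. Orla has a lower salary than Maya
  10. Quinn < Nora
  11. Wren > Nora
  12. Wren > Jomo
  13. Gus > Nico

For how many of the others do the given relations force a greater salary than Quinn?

From Quinn the given relations immediately reach Nora, Nico, Gus.
From those, Wren, Maya — 5 in total.
No other element is forced above Quinn by the given relations, so the count is 5.

5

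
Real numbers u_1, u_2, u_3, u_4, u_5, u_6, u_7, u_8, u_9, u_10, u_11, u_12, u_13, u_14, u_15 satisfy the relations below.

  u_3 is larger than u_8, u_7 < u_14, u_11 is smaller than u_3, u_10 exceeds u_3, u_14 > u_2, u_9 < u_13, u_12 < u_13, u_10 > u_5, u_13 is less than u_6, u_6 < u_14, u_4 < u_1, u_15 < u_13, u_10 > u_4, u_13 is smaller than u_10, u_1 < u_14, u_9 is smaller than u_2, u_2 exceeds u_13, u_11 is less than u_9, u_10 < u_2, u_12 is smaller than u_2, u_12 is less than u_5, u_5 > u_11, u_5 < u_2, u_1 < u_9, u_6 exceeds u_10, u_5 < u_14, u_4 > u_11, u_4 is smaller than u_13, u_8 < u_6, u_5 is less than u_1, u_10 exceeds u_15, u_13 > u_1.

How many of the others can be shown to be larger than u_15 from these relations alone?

5

From u_15 the given relations immediately reach u_13, u_10.
From those, u_2, u_6 — 4 in total.
From those, u_14 — 5 in total.
No other element is forced above u_15 by the given relations, so the count is 5.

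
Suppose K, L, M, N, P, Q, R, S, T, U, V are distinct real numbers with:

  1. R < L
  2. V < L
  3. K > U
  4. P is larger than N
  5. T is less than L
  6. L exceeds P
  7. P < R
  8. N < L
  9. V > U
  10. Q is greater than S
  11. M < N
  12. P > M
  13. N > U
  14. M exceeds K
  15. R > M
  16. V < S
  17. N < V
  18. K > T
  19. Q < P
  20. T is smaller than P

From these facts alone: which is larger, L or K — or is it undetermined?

Following the relations from K: K < M < N < V < S < Q < P < R < L.
So L is larger.

L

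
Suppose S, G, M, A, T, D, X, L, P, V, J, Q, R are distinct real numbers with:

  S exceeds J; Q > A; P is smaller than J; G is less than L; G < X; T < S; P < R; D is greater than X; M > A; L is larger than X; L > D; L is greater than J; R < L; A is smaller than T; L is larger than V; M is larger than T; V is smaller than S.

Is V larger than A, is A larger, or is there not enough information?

Following every chain through A: above A we get T, Q, M, S.
V is not reached, and no chain runs the other way from V to A.
So the given relations leave the order of A and V undetermined.

undetermined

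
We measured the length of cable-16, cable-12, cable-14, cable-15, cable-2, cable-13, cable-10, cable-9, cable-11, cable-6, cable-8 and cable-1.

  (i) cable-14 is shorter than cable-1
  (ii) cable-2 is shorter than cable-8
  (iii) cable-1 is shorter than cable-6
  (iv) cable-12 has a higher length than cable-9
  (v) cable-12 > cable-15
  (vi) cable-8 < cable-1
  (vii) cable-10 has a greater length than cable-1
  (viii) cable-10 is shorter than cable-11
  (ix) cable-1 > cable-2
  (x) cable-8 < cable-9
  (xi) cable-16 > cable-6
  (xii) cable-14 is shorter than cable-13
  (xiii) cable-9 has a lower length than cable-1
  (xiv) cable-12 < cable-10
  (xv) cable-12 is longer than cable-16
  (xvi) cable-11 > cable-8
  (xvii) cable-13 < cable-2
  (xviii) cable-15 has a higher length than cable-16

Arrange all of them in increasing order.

cable-14 < cable-13 < cable-2 < cable-8 < cable-9 < cable-1 < cable-6 < cable-16 < cable-15 < cable-12 < cable-10 < cable-11

Each adjacent pair is fixed by a given relation: cable-14 < cable-13; cable-13 < cable-2; cable-2 < cable-8; cable-8 < cable-9; cable-9 < cable-1; cable-1 < cable-6; cable-6 < cable-16; cable-16 < cable-15; cable-15 < cable-12; cable-12 < cable-10; cable-10 < cable-11. Chaining them end to end gives the full order.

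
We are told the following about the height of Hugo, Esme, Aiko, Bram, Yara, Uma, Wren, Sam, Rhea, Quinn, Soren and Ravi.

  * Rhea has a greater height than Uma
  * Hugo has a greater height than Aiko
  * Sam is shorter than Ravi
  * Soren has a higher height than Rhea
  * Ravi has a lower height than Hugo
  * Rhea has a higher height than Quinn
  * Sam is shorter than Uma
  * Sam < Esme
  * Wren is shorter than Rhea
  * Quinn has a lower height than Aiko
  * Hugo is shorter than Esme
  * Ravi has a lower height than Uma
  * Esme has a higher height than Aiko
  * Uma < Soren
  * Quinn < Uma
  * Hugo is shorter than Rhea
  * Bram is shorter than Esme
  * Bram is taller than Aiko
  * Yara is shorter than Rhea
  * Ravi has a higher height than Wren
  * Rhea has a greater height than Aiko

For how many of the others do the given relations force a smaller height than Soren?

From Soren the given relations immediately reach Uma, Rhea.
From those, Wren, Sam, Ravi, Quinn, Aiko, Hugo, Yara — 9 in total.
No other element is forced below Soren by the given relations, so the count is 9.

9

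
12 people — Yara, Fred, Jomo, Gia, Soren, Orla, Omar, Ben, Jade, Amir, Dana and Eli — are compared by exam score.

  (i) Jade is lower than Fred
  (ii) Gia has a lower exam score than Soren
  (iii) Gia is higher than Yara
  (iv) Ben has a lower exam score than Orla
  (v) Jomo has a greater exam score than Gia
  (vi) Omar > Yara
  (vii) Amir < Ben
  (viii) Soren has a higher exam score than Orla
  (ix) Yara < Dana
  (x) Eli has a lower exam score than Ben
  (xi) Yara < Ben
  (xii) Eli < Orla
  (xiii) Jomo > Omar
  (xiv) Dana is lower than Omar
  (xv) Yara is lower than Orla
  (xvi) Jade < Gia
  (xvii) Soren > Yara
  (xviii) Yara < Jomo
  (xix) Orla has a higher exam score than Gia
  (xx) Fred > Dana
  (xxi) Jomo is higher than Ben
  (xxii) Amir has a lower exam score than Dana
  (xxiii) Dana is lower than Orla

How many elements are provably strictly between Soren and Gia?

Chaining upward from Gia reaches: Jomo, Orla.
Chaining downward from Soren reaches: Yara, Amir, Dana, Eli, Jade, Ben, Orla.
Strictly between Gia and Soren are those in both lists: Orla — 1 element.

1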